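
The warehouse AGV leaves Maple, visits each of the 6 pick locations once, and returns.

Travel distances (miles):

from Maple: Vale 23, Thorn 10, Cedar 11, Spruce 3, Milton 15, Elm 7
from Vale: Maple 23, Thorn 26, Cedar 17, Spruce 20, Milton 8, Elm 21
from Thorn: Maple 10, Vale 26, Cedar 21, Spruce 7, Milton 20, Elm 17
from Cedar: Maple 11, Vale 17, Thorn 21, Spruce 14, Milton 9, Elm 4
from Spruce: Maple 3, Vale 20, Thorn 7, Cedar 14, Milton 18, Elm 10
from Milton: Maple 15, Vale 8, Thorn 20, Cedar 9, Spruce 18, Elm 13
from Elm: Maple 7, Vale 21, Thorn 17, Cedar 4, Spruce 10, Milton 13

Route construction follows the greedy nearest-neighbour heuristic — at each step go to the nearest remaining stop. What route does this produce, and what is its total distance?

Maple → [Spruce:3 / Elm:7 / Thorn:10 / Cedar:11 / Milton:15 / Vale:23] → Spruce (3)
Spruce → [Thorn:7 / Elm:10 / Cedar:14 / Milton:18 / Vale:20] → Thorn (7)
Thorn → [Elm:17 / Milton:20 / Cedar:21 / Vale:26] → Elm (17)
Elm → [Cedar:4 / Milton:13 / Vale:21] → Cedar (4)
Cedar → [Milton:9 / Vale:17] → Milton (9)
Milton → [Vale:8] → Vale (8)
Return Vale→Maple: 23.
Total = 3 + 7 + 17 + 4 + 9 + 8 + 23 = 71.

Nearest-neighbour total = 71 miles; route Maple → Spruce → Thorn → Elm → Cedar → Milton → Vale → Maple.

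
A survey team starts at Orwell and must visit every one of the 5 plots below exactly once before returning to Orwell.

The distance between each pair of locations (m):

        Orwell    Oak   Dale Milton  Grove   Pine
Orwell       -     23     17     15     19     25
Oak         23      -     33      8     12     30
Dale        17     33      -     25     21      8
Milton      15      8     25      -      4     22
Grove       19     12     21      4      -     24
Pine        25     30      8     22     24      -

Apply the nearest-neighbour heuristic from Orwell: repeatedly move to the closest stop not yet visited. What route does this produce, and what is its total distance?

Orwell → [Milton:15 / Dale:17 / Grove:19 / Oak:23 / Pine:25] → Milton (15)
Milton → [Grove:4 / Oak:8 / Pine:22 / Dale:25] → Grove (4)
Grove → [Oak:12 / Dale:21 / Pine:24] → Oak (12)
Oak → [Pine:30 / Dale:33] → Pine (30)
Pine → [Dale:8] → Dale (8)
Return Dale→Orwell: 17.
Total = 15 + 4 + 12 + 30 + 8 + 17 = 86.

Total distance 86 m via the nearest-neighbour route Orwell → Milton → Grove → Oak → Pine → Dale → Orwell.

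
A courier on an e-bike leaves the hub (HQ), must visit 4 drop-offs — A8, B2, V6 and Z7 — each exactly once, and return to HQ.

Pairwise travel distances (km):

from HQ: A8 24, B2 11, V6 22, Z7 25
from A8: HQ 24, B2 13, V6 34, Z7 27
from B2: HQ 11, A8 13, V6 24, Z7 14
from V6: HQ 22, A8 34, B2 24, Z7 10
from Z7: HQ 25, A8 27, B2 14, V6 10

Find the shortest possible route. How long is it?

83 km — the shortest possible round trip.

With 4 stops there are 4!/2 = 12 distinct round trips (a route and its reverse cost the same).
HQ→A8→B2→V6→Z7→HQ: 24+13+24+10+25 = 96
HQ→A8→B2→Z7→V6→HQ: 24+13+14+10+22 = 83
HQ→A8→V6→B2→Z7→HQ: 24+34+24+14+25 = 121
HQ→A8→V6→Z7→B2→HQ: 24+34+10+14+11 = 93
HQ→A8→Z7→B2→V6→HQ: 24+27+14+24+22 = 111
HQ→A8→Z7→V6→B2→HQ: 24+27+10+24+11 = 96
HQ→B2→A8→V6→Z7→HQ: 11+13+34+10+25 = 93
HQ→B2→A8→Z7→V6→HQ: 11+13+27+10+22 = 83
HQ→B2→V6→A8→Z7→HQ: 11+24+34+27+25 = 121
HQ→B2→Z7→A8→V6→HQ: 11+14+27+34+22 = 108
HQ→V6→A8→B2→Z7→HQ: 22+34+13+14+25 = 108
HQ→V6→B2→A8→Z7→HQ: 22+24+13+27+25 = 111
The minimum is 83.
One optimal route: HQ → A8 → B2 → Z7 → V6 → HQ (or its reverse).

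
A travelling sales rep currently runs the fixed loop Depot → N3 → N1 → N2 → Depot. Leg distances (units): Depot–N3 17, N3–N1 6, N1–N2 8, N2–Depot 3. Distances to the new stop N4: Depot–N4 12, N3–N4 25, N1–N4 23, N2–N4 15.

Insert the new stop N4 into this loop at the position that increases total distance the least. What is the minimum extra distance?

Adding 20 by placing N4 on the Depot–N3 leg.

Insertion cost between consecutive stops i–j is d(i,N4) + d(N4,j) − d(i,j):
  between Depot and N3: 12 + 25 − 17 = 20
  between N3 and N1: 25 + 23 − 6 = 42
  between N1 and N2: 23 + 15 − 8 = 30
  between N2 and Depot: 15 + 12 − 3 = 24
Cheapest insertion is between Depot and N3, adding 20.
New total = 34 + 20 = 54.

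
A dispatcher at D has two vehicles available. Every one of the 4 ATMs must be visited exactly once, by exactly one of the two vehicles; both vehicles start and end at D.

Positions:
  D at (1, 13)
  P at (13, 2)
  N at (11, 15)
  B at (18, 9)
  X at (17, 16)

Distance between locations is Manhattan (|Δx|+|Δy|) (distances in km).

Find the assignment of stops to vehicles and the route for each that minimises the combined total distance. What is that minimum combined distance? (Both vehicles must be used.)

Check every non-empty split of the stops between the two vehicles; for each half take its own optimal tour:
  {P} + {N, B, X}: 46 + 48 = 94
  {N} + {P, B, X}: 24 + 62 = 86
  {P, N} + {B, X}: 50 + 48 = 98
  {B} + {P, N, X}: 42 + 60 = 102
  {P, B} + {N, X}: 56 + 38 = 94
  {N, B} + {P, X}: 46 + 60 = 106
  … (7 splits in total)
Best: vehicle 1 D → N → D = 24; vehicle 2 D → P → B → X → D = 62; combined 86.

Minimum combined distance: 86 km.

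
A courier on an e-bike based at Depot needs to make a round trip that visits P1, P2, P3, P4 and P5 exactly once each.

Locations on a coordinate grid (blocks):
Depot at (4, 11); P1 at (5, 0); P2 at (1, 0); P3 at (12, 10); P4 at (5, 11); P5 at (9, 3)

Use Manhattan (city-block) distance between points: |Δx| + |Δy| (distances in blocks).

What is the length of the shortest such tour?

There are 60 distinct closed tours to check (reversals are equivalent).
Depot-P1-P2-P3-P4-P5-Depot: 12+4+21+8+12+13 = 70
Depot-P1-P2-P3-P5-P4-Depot: 12+4+21+10+12+1 = 60
Depot-P1-P2-P4-P3-P5-Depot: 12+4+15+8+10+13 = 62
Depot-P1-P2-P4-P5-P3-Depot: 12+4+15+12+10+9 = 62
Depot-P1-P2-P5-P3-P4-Depot: 12+4+11+10+8+1 = 46
Depot-P1-P2-P5-P4-P3-Depot: 12+4+11+12+8+9 = 56
Depot-P1-P3-P2-P4-P5-Depot: 12+17+21+15+12+13 = 90
Depot-P1-P3-P2-P5-P4-Depot: 12+17+21+11+12+1 = 74
Depot-P1-P3-P4-P2-P5-Depot: 12+17+8+15+11+13 = 76
Depot-P1-P3-P4-P5-P2-Depot: 12+17+8+12+11+14 = 74
Depot-P1-P3-P5-P2-P4-Depot: 12+17+10+11+15+1 = 66
Depot-P1-P3-P5-P4-P2-Depot: 12+17+10+12+15+14 = 80
Depot-P1-P4-P2-P3-P5-Depot: 12+11+15+21+10+13 = 82
Depot-P1-P4-P2-P5-P3-Depot: 12+11+15+11+10+9 = 68
… (46 more)
Depot-P2-P1-P5-P3-P4-Depot: 14+4+7+10+8+1 = 44  ← best
The minimum is 44.
One optimal route: Depot → P2 → P1 → P5 → P3 → P4 → Depot (or its reverse).

Shortest round trip = 44 blocks.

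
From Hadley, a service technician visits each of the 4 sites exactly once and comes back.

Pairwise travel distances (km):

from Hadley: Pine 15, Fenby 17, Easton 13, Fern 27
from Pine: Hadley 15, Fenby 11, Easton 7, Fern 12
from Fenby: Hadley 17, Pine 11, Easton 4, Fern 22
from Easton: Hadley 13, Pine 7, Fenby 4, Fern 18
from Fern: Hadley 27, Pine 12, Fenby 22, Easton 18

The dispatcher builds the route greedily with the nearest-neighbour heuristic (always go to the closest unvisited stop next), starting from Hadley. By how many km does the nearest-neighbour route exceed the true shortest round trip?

Excess over optimum: 1 km.

From Hadley: Easton=13, Pine=15, Fenby=17, Fern=27 → choose Easton (13).
From Easton: Fenby=4, Pine=7, Fern=18 → choose Fenby (4).
From Fenby: Pine=11, Fern=22 → choose Pine (11).
From Pine: Fern=12 → choose Fern (12).
NN route Hadley → Easton → Fenby → Pine → Fern → Hadley costs 67.
Optimal: Hadley → Pine → Fern → Fenby → Easton → Hadley costs 66 (by enumerating all 12 distinct tours).
Excess = 67 − 66 = 1.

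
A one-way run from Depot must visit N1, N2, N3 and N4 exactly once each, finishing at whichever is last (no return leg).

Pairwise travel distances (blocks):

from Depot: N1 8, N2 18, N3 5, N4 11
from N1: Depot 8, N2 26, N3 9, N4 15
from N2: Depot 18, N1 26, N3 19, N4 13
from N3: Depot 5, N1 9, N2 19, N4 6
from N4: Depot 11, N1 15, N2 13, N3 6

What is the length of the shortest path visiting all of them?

36 blocks — the minimum one-way total.

There are 4! = 24 possible orderings.
Depot → N1 → N2 → N3 → N4: 8+26+19+6 = 59
Depot → N1 → N2 → N4 → N3: 8+26+13+6 = 53
Depot → N1 → N3 → N2 → N4: 8+9+19+13 = 49
Depot → N1 → N3 → N4 → N2: 8+9+6+13 = 36
Depot → N1 → N4 → N2 → N3: 8+15+13+19 = 55
Depot → N1 → N4 → N3 → N2: 8+15+6+19 = 48
Depot → N2 → N1 → N3 → N4: 18+26+9+6 = 59
Depot → N2 → N1 → N4 → N3: 18+26+15+6 = 65
Depot → N2 → N3 → N1 → N4: 18+19+9+15 = 61
Depot → N2 → N3 → N4 → N1: 18+19+6+15 = 58
Depot → N2 → N4 → N1 → N3: 18+13+15+9 = 55
Depot → N2 → N4 → N3 → N1: 18+13+6+9 = 46
Depot → N3 → N1 → N2 → N4: 5+9+26+13 = 53
Depot → N3 → N1 → N4 → N2: 5+9+15+13 = 42
… (10 more)
The minimum is 36.
One shortest path: Depot → N1 → N3 → N4 → N2.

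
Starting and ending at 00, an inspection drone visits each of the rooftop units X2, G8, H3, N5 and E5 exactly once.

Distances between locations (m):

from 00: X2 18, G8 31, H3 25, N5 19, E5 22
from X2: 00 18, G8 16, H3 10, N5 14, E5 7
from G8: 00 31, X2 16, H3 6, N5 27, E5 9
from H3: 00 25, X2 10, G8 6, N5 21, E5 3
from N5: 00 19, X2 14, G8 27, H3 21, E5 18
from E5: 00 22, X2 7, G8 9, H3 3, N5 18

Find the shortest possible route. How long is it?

There are 60 distinct closed tours to check (reversals are equivalent).
00-X2-G8-H3-N5-E5-00: 18+16+6+21+18+22 = 101
00-X2-G8-H3-E5-N5-00: 18+16+6+3+18+19 = 80
00-X2-G8-N5-H3-E5-00: 18+16+27+21+3+22 = 107
00-X2-G8-N5-E5-H3-00: 18+16+27+18+3+25 = 107
00-X2-G8-E5-H3-N5-00: 18+16+9+3+21+19 = 86
00-X2-G8-E5-N5-H3-00: 18+16+9+18+21+25 = 107
00-X2-H3-G8-N5-E5-00: 18+10+6+27+18+22 = 101
00-X2-H3-G8-E5-N5-00: 18+10+6+9+18+19 = 80
00-X2-H3-N5-G8-E5-00: 18+10+21+27+9+22 = 107
00-X2-H3-N5-E5-G8-00: 18+10+21+18+9+31 = 107
00-X2-H3-E5-G8-N5-00: 18+10+3+9+27+19 = 86
00-X2-H3-E5-N5-G8-00: 18+10+3+18+27+31 = 107
00-X2-N5-G8-H3-E5-00: 18+14+27+6+3+22 = 90
00-X2-N5-G8-E5-H3-00: 18+14+27+9+3+25 = 96
… (46 more)
The minimum is 80.
One optimal route: 00 → X2 → G8 → H3 → E5 → N5 → 00 (or its reverse).

Shortest round trip = 80 m.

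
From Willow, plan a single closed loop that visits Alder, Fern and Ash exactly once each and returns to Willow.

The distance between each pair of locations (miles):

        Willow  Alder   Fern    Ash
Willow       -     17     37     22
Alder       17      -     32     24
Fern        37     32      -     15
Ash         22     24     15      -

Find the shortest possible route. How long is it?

Shortest round trip = 86 miles.

There are 3 distinct closed tours to check (reversals are equivalent).
Willow-Alder-Fern-Ash-Willow: 17+32+15+22 = 86
Willow-Alder-Ash-Fern-Willow: 17+24+15+37 = 93
Willow-Fern-Alder-Ash-Willow: 37+32+24+22 = 115
The minimum is 86.
One optimal route: Willow → Alder → Fern → Ash → Willow (or its reverse).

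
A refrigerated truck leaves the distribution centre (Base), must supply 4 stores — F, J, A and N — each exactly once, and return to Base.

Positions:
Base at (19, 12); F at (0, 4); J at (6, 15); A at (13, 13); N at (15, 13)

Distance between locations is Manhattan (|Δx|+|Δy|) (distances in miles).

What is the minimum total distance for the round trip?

60 miles — the shortest possible round trip.

Base→F→J→A→N→Base: 27+17+9+2+5 = 60
Base→F→J→N→A→Base: 27+17+11+2+7 = 64
Base→F→A→J→N→Base: 27+22+9+11+5 = 74
Base→F→A→N→J→Base: 27+22+2+11+16 = 78
Base→F→N→J→A→Base: 27+24+11+9+7 = 78
Base→F→N→A→J→Base: 27+24+2+9+16 = 78
Base→J→F→A→N→Base: 16+17+22+2+5 = 62
Base→J→F→N→A→Base: 16+17+24+2+7 = 66
Base→J→A→F→N→Base: 16+9+22+24+5 = 76
Base→J→N→F→A→Base: 16+11+24+22+7 = 80
Base→A→F→J→N→Base: 7+22+17+11+5 = 62
Base→A→J→F→N→Base: 7+9+17+24+5 = 62
The minimum is 60.
One optimal route: Base → F → J → A → N → Base (or its reverse).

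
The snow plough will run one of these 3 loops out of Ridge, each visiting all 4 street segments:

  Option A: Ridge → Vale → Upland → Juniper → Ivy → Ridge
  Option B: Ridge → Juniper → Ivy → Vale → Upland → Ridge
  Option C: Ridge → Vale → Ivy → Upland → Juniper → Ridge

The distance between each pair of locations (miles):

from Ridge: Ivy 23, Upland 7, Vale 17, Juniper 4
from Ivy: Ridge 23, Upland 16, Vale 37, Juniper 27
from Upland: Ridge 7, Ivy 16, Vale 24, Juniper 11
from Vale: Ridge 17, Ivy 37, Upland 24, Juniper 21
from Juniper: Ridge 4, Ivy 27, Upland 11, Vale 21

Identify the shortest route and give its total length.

85 miles — Option C is the shortest.

Option A: 17 + 24 + 11 + 27 + 23 = 102
Option B: 4 + 27 + 37 + 24 + 7 = 99
Option C: 17 + 37 + 16 + 11 + 4 = 85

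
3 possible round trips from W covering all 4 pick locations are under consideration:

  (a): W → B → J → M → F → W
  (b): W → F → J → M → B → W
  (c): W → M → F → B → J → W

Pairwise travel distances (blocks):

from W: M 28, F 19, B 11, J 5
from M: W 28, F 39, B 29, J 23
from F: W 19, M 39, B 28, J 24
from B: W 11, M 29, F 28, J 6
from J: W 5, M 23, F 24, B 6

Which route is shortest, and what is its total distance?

Shortest is (a), total 98 blocks.

(a): 11 + 6 + 23 + 39 + 19 = 98
(b): 19 + 24 + 23 + 29 + 11 = 106
(c): 28 + 39 + 28 + 6 + 5 = 106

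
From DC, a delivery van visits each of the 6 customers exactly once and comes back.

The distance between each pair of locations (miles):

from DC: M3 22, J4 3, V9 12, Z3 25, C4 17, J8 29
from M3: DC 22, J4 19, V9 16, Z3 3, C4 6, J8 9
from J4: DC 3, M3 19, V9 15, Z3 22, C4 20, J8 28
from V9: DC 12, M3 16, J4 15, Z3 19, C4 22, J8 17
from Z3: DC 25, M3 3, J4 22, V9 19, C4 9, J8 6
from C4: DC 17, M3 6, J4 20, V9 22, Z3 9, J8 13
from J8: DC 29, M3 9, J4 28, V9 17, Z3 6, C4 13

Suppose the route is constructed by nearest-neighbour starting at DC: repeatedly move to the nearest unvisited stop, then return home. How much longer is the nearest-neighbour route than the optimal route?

The nearest-neighbour route is 6 miles longer than optimal.

DC: J4=3, V9=12, C4=17, M3=22, Z3=25, J8=29 ⇒ J4
J4: V9=15, M3=19, C4=20, Z3=22, J8=28 ⇒ V9
V9: M3=16, J8=17, Z3=19, C4=22 ⇒ M3
M3: Z3=3, C4=6, J8=9 ⇒ Z3
Z3: J8=6, C4=9 ⇒ J8
J8: C4=13 ⇒ C4
NN route DC → J4 → V9 → M3 → Z3 → J8 → C4 → DC costs 73.
Optimal: DC → J4 → V9 → J8 → Z3 → M3 → C4 → DC costs 67 (by enumerating all 360 distinct tours).
Excess = 73 − 67 = 6.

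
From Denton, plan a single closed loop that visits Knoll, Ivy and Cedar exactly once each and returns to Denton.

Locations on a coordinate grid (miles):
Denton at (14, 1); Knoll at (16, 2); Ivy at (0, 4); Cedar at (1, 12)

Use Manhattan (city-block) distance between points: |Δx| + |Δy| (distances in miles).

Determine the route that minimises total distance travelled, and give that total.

There are 3 distinct closed tours to check (reversals are equivalent).
Denton→Knoll→Ivy→Cedar→Denton: 3+18+9+24 = 54
Denton→Knoll→Cedar→Ivy→Denton: 3+25+9+17 = 54
Denton→Ivy→Knoll→Cedar→Denton: 17+18+25+24 = 84
The minimum is 54.
One optimal route: Denton → Knoll → Ivy → Cedar → Denton (or its reverse).

54 miles — the shortest possible round trip.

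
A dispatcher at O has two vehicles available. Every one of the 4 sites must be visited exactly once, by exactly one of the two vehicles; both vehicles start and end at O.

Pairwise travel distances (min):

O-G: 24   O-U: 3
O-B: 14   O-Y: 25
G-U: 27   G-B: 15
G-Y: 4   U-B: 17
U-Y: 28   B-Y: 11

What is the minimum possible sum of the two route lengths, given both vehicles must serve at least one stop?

59 min — the smallest possible combined total.

There are 2^3 − 1 = 7 ways to divide the 4 stops into two non-empty groups. For each, the best each vehicle can do is its own shortest tour through its group:
  {G} + {U, B, Y}: 48 + 56 = 104
  {U} + {G, B, Y}: 6 + 53 = 59
  {G, U} + {B, Y}: 54 + 50 = 104
  {B} + {G, U, Y}: 28 + 59 = 87
  {G, B} + {U, Y}: 53 + 56 = 109
  {U, B} + {G, Y}: 34 + 53 = 87
  … (7 splits in total)
Best: vehicle 1 O → U → O = 6; vehicle 2 O → G → Y → B → O = 53; combined 59.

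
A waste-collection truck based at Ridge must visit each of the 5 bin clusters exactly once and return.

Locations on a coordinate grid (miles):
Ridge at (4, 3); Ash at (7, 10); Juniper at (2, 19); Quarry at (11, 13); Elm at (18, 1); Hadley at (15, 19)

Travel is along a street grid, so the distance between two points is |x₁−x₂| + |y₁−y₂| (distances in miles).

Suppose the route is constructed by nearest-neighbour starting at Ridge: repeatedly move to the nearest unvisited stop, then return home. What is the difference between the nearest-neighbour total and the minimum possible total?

Excess over optimum: 8 miles.

Ridge: Ash=10, Elm=16, Quarry=17, Juniper=18, Hadley=27 ⇒ Ash
Ash: Quarry=7, Juniper=14, Hadley=17, Elm=20 ⇒ Quarry
Quarry: Hadley=10, Juniper=15, Elm=19 ⇒ Hadley
Hadley: Juniper=13, Elm=21 ⇒ Juniper
Juniper: Elm=34 ⇒ Elm
NN route Ridge → Ash → Quarry → Hadley → Juniper → Elm → Ridge costs 90.
Optimal: Ridge → Ash → Juniper → Hadley → Quarry → Elm → Ridge costs 82 (by enumerating all 60 distinct tours).
Excess = 90 − 82 = 8.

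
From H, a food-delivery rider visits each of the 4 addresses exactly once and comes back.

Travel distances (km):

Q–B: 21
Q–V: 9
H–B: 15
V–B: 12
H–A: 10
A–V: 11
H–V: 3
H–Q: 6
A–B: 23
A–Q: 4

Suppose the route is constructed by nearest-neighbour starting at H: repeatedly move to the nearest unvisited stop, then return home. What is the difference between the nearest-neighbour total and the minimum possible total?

Excess over optimum: 6 km.

From H: V=3, Q=6, A=10, B=15 → choose V (3).
From V: Q=9, A=11, B=12 → choose Q (9).
From Q: A=4, B=21 → choose A (4).
From A: B=23 → choose B (23).
NN route H → V → Q → A → B → H costs 54.
Optimal: H → Q → A → V → B → H costs 48 (by enumerating all 12 distinct tours).
Excess = 54 − 48 = 6.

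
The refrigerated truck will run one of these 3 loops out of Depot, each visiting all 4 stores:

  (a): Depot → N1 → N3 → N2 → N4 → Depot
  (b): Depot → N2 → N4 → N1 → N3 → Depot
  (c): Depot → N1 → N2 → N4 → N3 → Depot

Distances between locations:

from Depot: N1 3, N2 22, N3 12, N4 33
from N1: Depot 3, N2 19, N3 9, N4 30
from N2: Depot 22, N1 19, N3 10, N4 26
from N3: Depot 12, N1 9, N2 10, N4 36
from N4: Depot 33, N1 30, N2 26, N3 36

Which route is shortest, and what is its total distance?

(a): 3 + 9 + 10 + 26 + 33 = 81
(b): 22 + 26 + 30 + 9 + 12 = 99
(c): 3 + 19 + 26 + 36 + 12 = 96

Shortest is (a), total 81.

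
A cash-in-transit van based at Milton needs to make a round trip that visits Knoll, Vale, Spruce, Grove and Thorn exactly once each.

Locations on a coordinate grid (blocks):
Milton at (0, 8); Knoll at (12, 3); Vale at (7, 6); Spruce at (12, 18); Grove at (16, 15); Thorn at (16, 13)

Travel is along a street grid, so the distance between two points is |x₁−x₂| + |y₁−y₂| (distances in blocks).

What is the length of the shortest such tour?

Minimum total distance: 62 blocks.

With 5 stops there are 5!/2 = 60 distinct round trips (a route and its reverse cost the same).
Milton→Knoll→Vale→Spruce→Grove→Thorn→Milton: 17+8+17+7+2+21 = 72
Milton→Knoll→Vale→Spruce→Thorn→Grove→Milton: 17+8+17+9+2+23 = 76
Milton→Knoll→Vale→Grove→Spruce→Thorn→Milton: 17+8+18+7+9+21 = 80
Milton→Knoll→Vale→Grove→Thorn→Spruce→Milton: 17+8+18+2+9+22 = 76
Milton→Knoll→Vale→Thorn→Spruce→Grove→Milton: 17+8+16+9+7+23 = 80
Milton→Knoll→Vale→Thorn→Grove→Spruce→Milton: 17+8+16+2+7+22 = 72
Milton→Knoll→Spruce→Vale→Grove→Thorn→Milton: 17+15+17+18+2+21 = 90
Milton→Knoll→Spruce→Vale→Thorn→Grove→Milton: 17+15+17+16+2+23 = 90
Milton→Knoll→Spruce→Grove→Vale→Thorn→Milton: 17+15+7+18+16+21 = 94
Milton→Knoll→Spruce→Grove→Thorn→Vale→Milton: 17+15+7+2+16+9 = 66
Milton→Knoll→Spruce→Thorn→Vale→Grove→Milton: 17+15+9+16+18+23 = 98
Milton→Knoll→Spruce→Thorn→Grove→Vale→Milton: 17+15+9+2+18+9 = 70
Milton→Knoll→Grove→Vale→Spruce→Thorn→Milton: 17+16+18+17+9+21 = 98
Milton→Knoll→Grove→Vale→Thorn→Spruce→Milton: 17+16+18+16+9+22 = 98
… (46 more)
Milton→Vale→Knoll→Spruce→Grove→Thorn→Milton: 9+8+15+7+2+21 = 62  ← best
The minimum is 62.
One optimal route: Milton → Vale → Knoll → Spruce → Grove → Thorn → Milton (or its reverse).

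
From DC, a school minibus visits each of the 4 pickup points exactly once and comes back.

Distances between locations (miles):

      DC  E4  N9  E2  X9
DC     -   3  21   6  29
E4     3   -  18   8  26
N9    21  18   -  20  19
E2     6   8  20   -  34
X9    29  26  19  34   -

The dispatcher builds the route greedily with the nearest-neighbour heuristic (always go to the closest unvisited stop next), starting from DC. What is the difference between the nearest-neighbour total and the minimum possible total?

From DC: E4=3, E2=6, N9=21, X9=29 → choose E4 (3).
From E4: E2=8, N9=18, X9=26 → choose E2 (8).
From E2: N9=20, X9=34 → choose N9 (20).
From N9: X9=19 → choose X9 (19).
NN route DC → E4 → E2 → N9 → X9 → DC costs 79.
Optimal: DC → E4 → X9 → N9 → E2 → DC costs 74 (by enumerating all 12 distinct tours).
Excess = 79 − 74 = 5.

5 miles longer than the optimal tour.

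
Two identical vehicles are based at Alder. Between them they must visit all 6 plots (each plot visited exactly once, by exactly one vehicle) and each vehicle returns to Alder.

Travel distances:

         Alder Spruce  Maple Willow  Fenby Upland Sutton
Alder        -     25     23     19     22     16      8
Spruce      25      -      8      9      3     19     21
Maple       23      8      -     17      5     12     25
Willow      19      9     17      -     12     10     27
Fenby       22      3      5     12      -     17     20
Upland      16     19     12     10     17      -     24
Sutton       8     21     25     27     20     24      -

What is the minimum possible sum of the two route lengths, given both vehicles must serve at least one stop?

Check every non-empty split of the stops between the two vehicles; for each half take its own optimal tour:
  {Spruce} + {Maple, Willow, Fenby, Upland, Sutton}: 50 + 74 = 124
  {Maple} + {Spruce, Willow, Fenby, Upland, Sutton}: 46 + 66 = 112
  {Spruce, Maple} + {Willow, Fenby, Upland, Sutton}: 56 + 66 = 122
  {Willow} + {Spruce, Maple, Fenby, Upland, Sutton}: 38 + 65 = 103
  {Spruce, Willow} + {Maple, Fenby, Upland, Sutton}: 53 + 61 = 114
  {Maple, Willow} + {Spruce, Fenby, Upland, Sutton}: 59 + 65 = 124
  … (31 splits in total)
  {Spruce, Maple, Willow, Fenby, Upland} + {Sutton}: 64 + 16 = 80  ← best
Best: vehicle 1 Alder → Willow → Spruce → Fenby → Maple → Upland → Alder = 64; vehicle 2 Alder → Sutton → Alder = 16; combined 80.

Minimum combined distance: 80.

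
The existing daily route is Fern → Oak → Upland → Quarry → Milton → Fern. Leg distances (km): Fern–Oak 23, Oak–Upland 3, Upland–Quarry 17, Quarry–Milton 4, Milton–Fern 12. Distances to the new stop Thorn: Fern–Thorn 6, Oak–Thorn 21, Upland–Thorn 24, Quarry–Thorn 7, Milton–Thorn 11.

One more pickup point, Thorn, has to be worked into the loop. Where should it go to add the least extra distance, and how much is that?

Adding 4 km by placing Thorn on the Fern–Oak leg.

Insertion cost between consecutive stops i–j is d(i,Thorn) + d(Thorn,j) − d(i,j):
  between Fern and Oak: 6 + 21 − 23 = 4
  between Oak and Upland: 21 + 24 − 3 = 42
  between Upland and Quarry: 24 + 7 − 17 = 14
  between Quarry and Milton: 7 + 11 − 4 = 14
  between Milton and Fern: 11 + 6 − 12 = 5
Cheapest insertion is between Fern and Oak, adding 4.
New total = 59 + 4 = 63.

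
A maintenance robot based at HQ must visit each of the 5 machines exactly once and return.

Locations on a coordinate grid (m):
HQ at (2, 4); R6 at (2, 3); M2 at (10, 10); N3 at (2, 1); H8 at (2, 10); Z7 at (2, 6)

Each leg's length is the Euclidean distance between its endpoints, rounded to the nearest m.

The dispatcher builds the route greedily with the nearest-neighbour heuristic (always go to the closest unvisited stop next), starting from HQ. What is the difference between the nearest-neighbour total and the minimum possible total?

1 m longer than the optimal tour.

HQ: R6=1, Z7=2, N3=3, H8=6, M2=10 ⇒ R6
R6: N3=2, Z7=3, H8=7, M2=11 ⇒ N3
N3: Z7=5, H8=9, M2=12 ⇒ Z7
Z7: H8=4, M2=9 ⇒ H8
H8: M2=8 ⇒ M2
NN route HQ → R6 → N3 → Z7 → H8 → M2 → HQ costs 30.
Optimal: HQ → R6 → N3 → M2 → H8 → Z7 → HQ costs 29 (by enumerating all 60 distinct tours).
Excess = 30 − 29 = 1.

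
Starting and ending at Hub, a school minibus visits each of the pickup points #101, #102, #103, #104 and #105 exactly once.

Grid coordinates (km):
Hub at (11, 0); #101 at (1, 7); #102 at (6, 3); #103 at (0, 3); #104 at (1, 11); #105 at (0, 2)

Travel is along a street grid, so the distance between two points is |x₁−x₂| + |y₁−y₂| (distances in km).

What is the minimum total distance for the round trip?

Minimum total distance: 44 km.

Hub - #101 - #102 - #103 - #104 - #105 - Hub: 17+9+6+9+10+13 = 64
Hub - #101 - #102 - #103 - #105 - #104 - Hub: 17+9+6+1+10+21 = 64
Hub - #101 - #102 - #104 - #103 - #105 - Hub: 17+9+13+9+1+13 = 62
Hub - #101 - #102 - #104 - #105 - #103 - Hub: 17+9+13+10+1+14 = 64
Hub - #101 - #102 - #105 - #103 - #104 - Hub: 17+9+7+1+9+21 = 64
Hub - #101 - #102 - #105 - #104 - #103 - Hub: 17+9+7+10+9+14 = 66
Hub - #101 - #103 - #102 - #104 - #105 - Hub: 17+5+6+13+10+13 = 64
Hub - #101 - #103 - #102 - #105 - #104 - Hub: 17+5+6+7+10+21 = 66
Hub - #101 - #103 - #104 - #102 - #105 - Hub: 17+5+9+13+7+13 = 64
Hub - #101 - #103 - #104 - #105 - #102 - Hub: 17+5+9+10+7+8 = 56
Hub - #101 - #103 - #105 - #102 - #104 - Hub: 17+5+1+7+13+21 = 64
Hub - #101 - #103 - #105 - #104 - #102 - Hub: 17+5+1+10+13+8 = 54
Hub - #101 - #104 - #102 - #103 - #105 - Hub: 17+4+13+6+1+13 = 54
Hub - #101 - #104 - #102 - #105 - #103 - Hub: 17+4+13+7+1+14 = 56
… (46 more)
Hub - #102 - #101 - #104 - #103 - #105 - Hub: 8+9+4+9+1+13 = 44  ← best
The minimum is 44.
One optimal route: Hub → #102 → #101 → #104 → #103 → #105 → Hub (or its reverse).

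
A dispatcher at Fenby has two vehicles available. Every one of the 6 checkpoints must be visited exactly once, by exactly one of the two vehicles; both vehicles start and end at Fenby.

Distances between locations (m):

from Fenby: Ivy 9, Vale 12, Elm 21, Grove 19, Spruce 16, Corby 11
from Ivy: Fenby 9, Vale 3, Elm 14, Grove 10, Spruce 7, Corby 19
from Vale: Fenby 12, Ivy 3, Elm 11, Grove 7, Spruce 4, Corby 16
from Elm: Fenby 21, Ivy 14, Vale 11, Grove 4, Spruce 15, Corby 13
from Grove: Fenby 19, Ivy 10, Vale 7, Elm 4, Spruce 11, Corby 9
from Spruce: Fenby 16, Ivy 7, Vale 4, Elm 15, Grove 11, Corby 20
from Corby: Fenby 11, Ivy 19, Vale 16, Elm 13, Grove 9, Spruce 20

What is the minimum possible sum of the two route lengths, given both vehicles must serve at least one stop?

Try each way of splitting the stops between the two vehicles (each non-empty) and, for each split, find the best tour for each vehicle:
  {Ivy} + {Vale, Elm, Grove, Spruce, Corby}: 18 + 55 = 73
  {Vale} + {Ivy, Elm, Grove, Spruce, Corby}: 24 + 55 = 79
  {Ivy, Vale} + {Elm, Grove, Spruce, Corby}: 24 + 55 = 79
  {Elm} + {Ivy, Vale, Grove, Spruce, Corby}: 42 + 47 = 89
  {Ivy, Elm} + {Vale, Grove, Spruce, Corby}: 44 + 47 = 91
  {Vale, Elm} + {Ivy, Grove, Spruce, Corby}: 44 + 47 = 91
  … (31 splits in total)
Best: vehicle 1 Fenby → Ivy → Fenby = 18; vehicle 2 Fenby → Vale → Spruce → Elm → Grove → Corby → Fenby = 55; combined 73.

Minimum combined distance: 73 m.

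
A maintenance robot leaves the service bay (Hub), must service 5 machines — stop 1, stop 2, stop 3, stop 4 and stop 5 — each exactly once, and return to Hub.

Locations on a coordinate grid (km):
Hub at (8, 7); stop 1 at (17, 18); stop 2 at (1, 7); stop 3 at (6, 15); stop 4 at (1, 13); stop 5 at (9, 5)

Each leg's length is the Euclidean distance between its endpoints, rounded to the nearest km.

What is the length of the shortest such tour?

With 5 stops there are 5!/2 = 60 distinct round trips (a route and its reverse cost the same).
Hub→stop 1→stop 2→stop 3→stop 4→stop 5→Hub: 14+19+9+5+11+2 = 60
Hub→stop 1→stop 2→stop 3→stop 5→stop 4→Hub: 14+19+9+10+11+9 = 72
Hub→stop 1→stop 2→stop 4→stop 3→stop 5→Hub: 14+19+6+5+10+2 = 56
Hub→stop 1→stop 2→stop 4→stop 5→stop 3→Hub: 14+19+6+11+10+8 = 68
Hub→stop 1→stop 2→stop 5→stop 3→stop 4→Hub: 14+19+8+10+5+9 = 65
Hub→stop 1→stop 2→stop 5→stop 4→stop 3→Hub: 14+19+8+11+5+8 = 65
Hub→stop 1→stop 3→stop 2→stop 4→stop 5→Hub: 14+11+9+6+11+2 = 53
Hub→stop 1→stop 3→stop 2→stop 5→stop 4→Hub: 14+11+9+8+11+9 = 62
Hub→stop 1→stop 3→stop 4→stop 2→stop 5→Hub: 14+11+5+6+8+2 = 46
Hub→stop 1→stop 3→stop 4→stop 5→stop 2→Hub: 14+11+5+11+8+7 = 56
Hub→stop 1→stop 3→stop 5→stop 2→stop 4→Hub: 14+11+10+8+6+9 = 58
Hub→stop 1→stop 3→stop 5→stop 4→stop 2→Hub: 14+11+10+11+6+7 = 59
Hub→stop 1→stop 4→stop 2→stop 3→stop 5→Hub: 14+17+6+9+10+2 = 58
Hub→stop 1→stop 4→stop 2→stop 5→stop 3→Hub: 14+17+6+8+10+8 = 63
… (46 more)
The minimum is 46.
One optimal route: Hub → stop 1 → stop 3 → stop 4 → stop 2 → stop 5 → Hub (or its reverse).

46 km — the shortest possible round trip.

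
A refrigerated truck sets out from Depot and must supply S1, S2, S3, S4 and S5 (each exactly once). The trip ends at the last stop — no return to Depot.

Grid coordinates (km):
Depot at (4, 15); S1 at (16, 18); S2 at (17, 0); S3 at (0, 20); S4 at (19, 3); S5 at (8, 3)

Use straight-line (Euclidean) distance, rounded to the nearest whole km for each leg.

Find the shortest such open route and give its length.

Minimum one-way distance = 50 km.

There are 5! = 120 possible orderings.
Depot - S1 - S2 - S3 - S4 - S5: 12+18+26+25+11 = 92
Depot - S1 - S2 - S3 - S5 - S4: 12+18+26+19+11 = 86
Depot - S1 - S2 - S4 - S3 - S5: 12+18+4+25+19 = 78
Depot - S1 - S2 - S4 - S5 - S3: 12+18+4+11+19 = 64
Depot - S1 - S2 - S5 - S3 - S4: 12+18+9+19+25 = 83
Depot - S1 - S2 - S5 - S4 - S3: 12+18+9+11+25 = 75
Depot - S1 - S3 - S2 - S4 - S5: 12+16+26+4+11 = 69
Depot - S1 - S3 - S2 - S5 - S4: 12+16+26+9+11 = 74
Depot - S1 - S3 - S4 - S2 - S5: 12+16+25+4+9 = 66
Depot - S1 - S3 - S4 - S5 - S2: 12+16+25+11+9 = 73
Depot - S1 - S3 - S5 - S2 - S4: 12+16+19+9+4 = 60
Depot - S1 - S3 - S5 - S4 - S2: 12+16+19+11+4 = 62
Depot - S1 - S4 - S2 - S3 - S5: 12+15+4+26+19 = 76
Depot - S1 - S4 - S2 - S5 - S3: 12+15+4+9+19 = 59
… (106 more)
Depot - S3 - S1 - S4 - S2 - S5: 6+16+15+4+9 = 50  ← best
The minimum is 50.
One shortest path: Depot → S3 → S1 → S4 → S2 → S5.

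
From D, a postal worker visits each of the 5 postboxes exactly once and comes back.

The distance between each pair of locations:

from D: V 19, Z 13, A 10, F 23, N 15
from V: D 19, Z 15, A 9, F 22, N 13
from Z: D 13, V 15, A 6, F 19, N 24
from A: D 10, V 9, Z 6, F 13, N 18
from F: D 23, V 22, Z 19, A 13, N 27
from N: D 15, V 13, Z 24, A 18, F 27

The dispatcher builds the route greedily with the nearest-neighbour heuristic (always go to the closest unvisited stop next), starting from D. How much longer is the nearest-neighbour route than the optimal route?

The nearest-neighbour route is 12 longer than optimal.

From D: A=10, Z=13, N=15, V=19, F=23 → choose A (10).
From A: Z=6, V=9, F=13, N=18 → choose Z (6).
From Z: V=15, F=19, N=24 → choose V (15).
From V: N=13, F=22 → choose N (13).
From N: F=27 → choose F (27).
NN route D → A → Z → V → N → F → D costs 94.
Optimal: D → Z → A → F → V → N → D costs 82 (by enumerating all 60 distinct tours).
Excess = 94 − 82 = 12.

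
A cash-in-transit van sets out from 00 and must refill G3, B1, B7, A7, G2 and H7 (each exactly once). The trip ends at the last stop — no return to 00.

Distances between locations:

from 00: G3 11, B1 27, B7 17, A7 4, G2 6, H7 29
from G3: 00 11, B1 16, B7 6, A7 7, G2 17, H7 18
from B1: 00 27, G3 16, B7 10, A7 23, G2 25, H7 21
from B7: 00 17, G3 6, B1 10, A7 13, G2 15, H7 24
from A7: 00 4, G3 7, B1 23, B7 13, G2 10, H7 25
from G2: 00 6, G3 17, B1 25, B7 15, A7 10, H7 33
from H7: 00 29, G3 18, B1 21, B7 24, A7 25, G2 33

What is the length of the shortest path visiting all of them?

Minimum one-way distance = 60.

There are 6! = 720 possible orderings.
00→G3→B1→B7→A7→G2→H7: 11+16+10+13+10+33 = 93
00→G3→B1→B7→A7→H7→G2: 11+16+10+13+25+33 = 108
00→G3→B1→B7→G2→A7→H7: 11+16+10+15+10+25 = 87
00→G3→B1→B7→G2→H7→A7: 11+16+10+15+33+25 = 110
00→G3→B1→B7→H7→A7→G2: 11+16+10+24+25+10 = 96
00→G3→B1→B7→H7→G2→A7: 11+16+10+24+33+10 = 104
00→G3→B1→A7→B7→G2→H7: 11+16+23+13+15+33 = 111
00→G3→B1→A7→B7→H7→G2: 11+16+23+13+24+33 = 120
… (712 more)
00→G2→A7→G3→B7→B1→H7: 6+10+7+6+10+21 = 60  ← best
The minimum is 60.
One shortest path: 00 → G2 → A7 → G3 → B7 → B1 → H7.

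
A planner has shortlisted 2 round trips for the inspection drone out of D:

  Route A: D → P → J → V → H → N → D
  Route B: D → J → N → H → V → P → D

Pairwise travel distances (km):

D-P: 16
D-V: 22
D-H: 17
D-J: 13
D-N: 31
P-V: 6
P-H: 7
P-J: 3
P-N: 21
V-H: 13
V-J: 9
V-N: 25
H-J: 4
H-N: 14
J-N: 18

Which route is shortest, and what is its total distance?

80 km — Route B is the shortest.

Route A: 16 + 3 + 9 + 13 + 14 + 31 = 86
Route B: 13 + 18 + 14 + 13 + 6 + 16 = 80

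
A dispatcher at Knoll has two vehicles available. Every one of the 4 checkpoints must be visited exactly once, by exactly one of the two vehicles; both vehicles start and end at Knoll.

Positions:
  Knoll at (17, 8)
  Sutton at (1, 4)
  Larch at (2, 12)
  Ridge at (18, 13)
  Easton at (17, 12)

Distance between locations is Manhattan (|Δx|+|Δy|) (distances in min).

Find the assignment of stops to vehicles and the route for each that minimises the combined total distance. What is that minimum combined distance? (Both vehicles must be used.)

Try each way of splitting the stops between the two vehicles (each non-empty) and, for each split, find the best tour for each vehicle:
  {Sutton} + {Larch, Ridge, Easton}: 40 + 42 = 82
  {Larch} + {Sutton, Ridge, Easton}: 38 + 52 = 90
  {Sutton, Larch} + {Ridge, Easton}: 48 + 12 = 60
  {Ridge} + {Sutton, Larch, Easton}: 12 + 48 = 60
  {Sutton, Ridge} + {Larch, Easton}: 52 + 38 = 90
  {Larch, Ridge} + {Sutton, Easton}: 42 + 48 = 90
  … (7 splits in total)
Best: vehicle 1 Knoll → Sutton → Larch → Knoll = 48; vehicle 2 Knoll → Ridge → Easton → Knoll = 12; combined 60.

60 min — the smallest possible combined total.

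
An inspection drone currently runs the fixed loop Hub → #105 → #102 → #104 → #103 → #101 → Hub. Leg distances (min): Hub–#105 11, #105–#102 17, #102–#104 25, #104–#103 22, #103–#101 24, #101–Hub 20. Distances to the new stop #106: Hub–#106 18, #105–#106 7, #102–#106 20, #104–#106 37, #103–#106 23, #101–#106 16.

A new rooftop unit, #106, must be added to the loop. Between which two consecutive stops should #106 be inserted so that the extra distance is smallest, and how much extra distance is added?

Insertion cost between consecutive stops i–j is d(i,#106) + d(#106,j) − d(i,j):
  between Hub and #105: 18 + 7 − 11 = 14
  between #105 and #102: 7 + 20 − 17 = 10
  between #102 and #104: 20 + 37 − 25 = 32
  between #104 and #103: 37 + 23 − 22 = 38
  between #103 and #101: 23 + 16 − 24 = 15
  between #101 and Hub: 16 + 18 − 20 = 14
Cheapest insertion is between #105 and #102, adding 10.
New total = 119 + 10 = 129.

Adding 10 min by placing #106 on the #105–#102 leg.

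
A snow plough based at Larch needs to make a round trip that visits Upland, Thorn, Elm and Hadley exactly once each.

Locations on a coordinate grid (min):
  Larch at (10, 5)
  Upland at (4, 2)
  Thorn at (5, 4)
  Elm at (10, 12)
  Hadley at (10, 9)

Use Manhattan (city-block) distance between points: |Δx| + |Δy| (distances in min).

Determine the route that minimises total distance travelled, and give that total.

Larch - Upland - Thorn - Elm - Hadley - Larch: 9+3+13+3+4 = 32
Larch - Upland - Thorn - Hadley - Elm - Larch: 9+3+10+3+7 = 32
Larch - Upland - Elm - Thorn - Hadley - Larch: 9+16+13+10+4 = 52
Larch - Upland - Elm - Hadley - Thorn - Larch: 9+16+3+10+6 = 44
Larch - Upland - Hadley - Thorn - Elm - Larch: 9+13+10+13+7 = 52
Larch - Upland - Hadley - Elm - Thorn - Larch: 9+13+3+13+6 = 44
Larch - Thorn - Upland - Elm - Hadley - Larch: 6+3+16+3+4 = 32
Larch - Thorn - Upland - Hadley - Elm - Larch: 6+3+13+3+7 = 32
Larch - Thorn - Elm - Upland - Hadley - Larch: 6+13+16+13+4 = 52
Larch - Thorn - Hadley - Upland - Elm - Larch: 6+10+13+16+7 = 52
Larch - Elm - Upland - Thorn - Hadley - Larch: 7+16+3+10+4 = 40
Larch - Elm - Thorn - Upland - Hadley - Larch: 7+13+3+13+4 = 40
The minimum is 32.
One optimal route: Larch → Upland → Thorn → Elm → Hadley → Larch (or its reverse).

Shortest round trip = 32 min.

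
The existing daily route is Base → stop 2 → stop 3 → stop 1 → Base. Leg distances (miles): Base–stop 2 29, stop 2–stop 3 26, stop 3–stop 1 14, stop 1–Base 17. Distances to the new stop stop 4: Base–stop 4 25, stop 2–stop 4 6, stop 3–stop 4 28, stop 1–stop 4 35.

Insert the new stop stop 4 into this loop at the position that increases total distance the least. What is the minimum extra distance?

Adding 2 miles by placing stop 4 on the Base–stop 2 leg.

Insertion cost between consecutive stops i–j is d(i,stop 4) + d(stop 4,j) − d(i,j):
  between Base and stop 2: 25 + 6 − 29 = 2
  between stop 2 and stop 3: 6 + 28 − 26 = 8
  between stop 3 and stop 1: 28 + 35 − 14 = 49
  between stop 1 and Base: 35 + 25 − 17 = 43
Cheapest insertion is between Base and stop 2, adding 2.
New total = 86 + 2 = 88.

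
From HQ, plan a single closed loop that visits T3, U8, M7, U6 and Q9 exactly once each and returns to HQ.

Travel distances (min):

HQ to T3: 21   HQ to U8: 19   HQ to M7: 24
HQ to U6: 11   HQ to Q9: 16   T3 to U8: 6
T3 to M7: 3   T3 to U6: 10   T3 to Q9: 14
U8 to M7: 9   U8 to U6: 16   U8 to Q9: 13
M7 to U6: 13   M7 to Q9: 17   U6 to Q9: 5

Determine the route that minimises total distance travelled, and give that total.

HQ-T3-U8-M7-U6-Q9-HQ: 21+6+9+13+5+16 = 70
HQ-T3-U8-M7-Q9-U6-HQ: 21+6+9+17+5+11 = 69
HQ-T3-U8-U6-M7-Q9-HQ: 21+6+16+13+17+16 = 89
HQ-T3-U8-U6-Q9-M7-HQ: 21+6+16+5+17+24 = 89
HQ-T3-U8-Q9-M7-U6-HQ: 21+6+13+17+13+11 = 81
HQ-T3-U8-Q9-U6-M7-HQ: 21+6+13+5+13+24 = 82
HQ-T3-M7-U8-U6-Q9-HQ: 21+3+9+16+5+16 = 70
HQ-T3-M7-U8-Q9-U6-HQ: 21+3+9+13+5+11 = 62
HQ-T3-M7-U6-U8-Q9-HQ: 21+3+13+16+13+16 = 82
HQ-T3-M7-U6-Q9-U8-HQ: 21+3+13+5+13+19 = 74
HQ-T3-M7-Q9-U8-U6-HQ: 21+3+17+13+16+11 = 81
HQ-T3-M7-Q9-U6-U8-HQ: 21+3+17+5+16+19 = 81
HQ-T3-U6-U8-M7-Q9-HQ: 21+10+16+9+17+16 = 89
HQ-T3-U6-U8-Q9-M7-HQ: 21+10+16+13+17+24 = 101
… (46 more)
HQ-U8-T3-M7-Q9-U6-HQ: 19+6+3+17+5+11 = 61  ← best
The minimum is 61.
One optimal route: HQ → U8 → T3 → M7 → Q9 → U6 → HQ (or its reverse).

Minimum total distance: 61 min.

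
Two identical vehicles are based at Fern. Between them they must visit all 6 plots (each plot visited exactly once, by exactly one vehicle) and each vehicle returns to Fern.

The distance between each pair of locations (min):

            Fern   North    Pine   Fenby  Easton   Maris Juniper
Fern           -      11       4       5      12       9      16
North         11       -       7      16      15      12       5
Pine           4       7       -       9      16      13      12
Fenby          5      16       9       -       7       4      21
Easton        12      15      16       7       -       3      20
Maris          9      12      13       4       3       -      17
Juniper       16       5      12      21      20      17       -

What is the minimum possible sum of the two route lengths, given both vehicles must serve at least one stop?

Try each way of splitting the stops between the two vehicles (each non-empty) and, for each split, find the best tour for each vehicle:
  {North} + {Pine, Fenby, Easton, Maris, Juniper}: 22 + 48 = 70
  {Pine} + {North, Fenby, Easton, Maris, Juniper}: 8 + 48 = 56
  {North, Pine} + {Fenby, Easton, Maris, Juniper}: 22 + 48 = 70
  {Fenby} + {North, Pine, Easton, Maris, Juniper}: 10 + 48 = 58
  {North, Fenby} + {Pine, Easton, Maris, Juniper}: 32 + 48 = 80
  {Pine, Fenby} + {North, Easton, Maris, Juniper}: 18 + 48 = 66
  … (31 splits in total)
Best: vehicle 1 Fern → Pine → Fern = 8; vehicle 2 Fern → North → Juniper → Easton → Maris → Fenby → Fern = 48; combined 56.

56 min — the smallest possible combined total.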